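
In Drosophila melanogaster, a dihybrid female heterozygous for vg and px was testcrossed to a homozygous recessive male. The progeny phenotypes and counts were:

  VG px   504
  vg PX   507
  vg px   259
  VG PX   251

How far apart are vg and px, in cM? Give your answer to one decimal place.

The two most frequent classes, VG px (504) and vg PX (507), are the parental types, so the F1 was VG px / vg PX.
The recombinant classes are VG PX and vg px: 251 + 259 = 510.
Recombination frequency = 510/1521 = 0.3353 ≈ 33.5%, i.e. 33.5 cM.

33.5 cM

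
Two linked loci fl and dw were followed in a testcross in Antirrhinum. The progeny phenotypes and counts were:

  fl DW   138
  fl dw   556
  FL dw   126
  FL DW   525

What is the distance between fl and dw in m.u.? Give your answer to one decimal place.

The two most frequent classes, FL DW (525) and fl dw (556), are the parental types, so the F1 was FL DW / fl dw.
The recombinant classes are FL dw and fl DW: 126 + 138 = 264.
Recombination frequency = 264/1345 = 0.1963 ≈ 19.6%, i.e. 19.6 m.u.

19.6 m.u.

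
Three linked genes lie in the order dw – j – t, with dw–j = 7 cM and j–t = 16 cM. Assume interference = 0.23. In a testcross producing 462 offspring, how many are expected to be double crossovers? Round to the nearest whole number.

4

Map distances give recombination frequencies of 0.070 and 0.160 for the two intervals.
With interference 0.23 (so coincidence = 0.77), expected double-crossover frequency = 0.070 × 0.160 × 0.77 = 0.00862.
Expected number = 0.00862 × 462 = 3.98 ≈ 4.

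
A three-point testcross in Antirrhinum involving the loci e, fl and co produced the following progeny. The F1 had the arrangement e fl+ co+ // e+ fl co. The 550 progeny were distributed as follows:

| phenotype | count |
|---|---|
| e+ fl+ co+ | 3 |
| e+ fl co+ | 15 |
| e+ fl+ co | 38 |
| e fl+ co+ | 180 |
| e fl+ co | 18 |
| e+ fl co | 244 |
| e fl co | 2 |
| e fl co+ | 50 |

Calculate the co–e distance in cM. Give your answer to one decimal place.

6.9 cM

The two rarest classes, e+ fl+ co+ and e fl co, are the double crossovers. Comparing them with the parentals, only the e allele has switched, so e is the middle locus and the order is fl – e – co.
Crossovers in the e–co interval produce the single-crossover classes e fl+ co and e+ fl co+ (18 + 15 = 33) plus the double crossovers (5).
RF(e–co) = (33 + 5) / 550 = 38/550 = 0.0691 → 6.9 cM.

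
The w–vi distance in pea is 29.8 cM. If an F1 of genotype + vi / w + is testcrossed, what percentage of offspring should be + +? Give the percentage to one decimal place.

A map distance of 29.8 cM corresponds to a recombination frequency of 0.298.
The F1 is + vi / w +, so + + is a recombinant gamete class with expected frequency r/2 = 0.298/2 = 0.1490.
That is 0.1490 = 14.9% of the progeny.

14.9%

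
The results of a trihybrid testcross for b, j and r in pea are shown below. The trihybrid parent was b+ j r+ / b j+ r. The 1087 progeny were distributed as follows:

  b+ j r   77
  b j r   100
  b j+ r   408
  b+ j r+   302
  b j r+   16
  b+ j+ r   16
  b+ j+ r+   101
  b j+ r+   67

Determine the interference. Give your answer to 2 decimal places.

0.15

The two rarest classes, b j r+ and b+ j+ r, are the double crossovers. Comparing them with the parentals, only the b allele has switched, so b is the middle locus and the order is j – b – r.
j–b: (201 + 32)/1087 = 0.2144; b–r: (144 + 32)/1087 = 0.1619.
Expected DCO frequency = 0.2144 × 0.1619 ≈ 0.03471; observed = 32/1087 ≈ 0.02944.
Coefficient of coincidence = 0.02944/0.03471 ≈ 0.85; interference = 1 − 0.85 = 0.15.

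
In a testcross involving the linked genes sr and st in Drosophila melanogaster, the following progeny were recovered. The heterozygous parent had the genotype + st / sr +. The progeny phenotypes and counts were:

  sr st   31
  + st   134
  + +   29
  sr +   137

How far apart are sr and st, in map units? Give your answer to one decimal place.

The recombinant classes are + + and sr st: 29 + 31 = 60.
Recombination frequency = 60/331 = 0.1813 ≈ 18.1%, i.e. 18.1 map units.

18.1 map units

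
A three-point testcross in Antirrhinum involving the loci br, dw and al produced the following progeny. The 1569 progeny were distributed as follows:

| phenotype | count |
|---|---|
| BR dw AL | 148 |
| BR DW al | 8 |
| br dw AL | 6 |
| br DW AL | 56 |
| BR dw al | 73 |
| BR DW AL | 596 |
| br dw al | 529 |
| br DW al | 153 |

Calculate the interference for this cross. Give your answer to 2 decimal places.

0.51

The two most frequent reciprocal classes, BR DW AL and br dw al, are the parental types, so the F1 was BR DW AL / br dw al.
The two rarest classes, BR DW al and br dw AL, are the double crossovers. Comparing them with the parentals, only the al allele has switched, so al is the middle locus and the order is br – al – dw.
br–al: (129 + 14)/1569 = 0.0911; al–dw: (301 + 14)/1569 = 0.2008.
Expected DCO frequency = 0.0911 × 0.2008 ≈ 0.01829; observed = 14/1569 ≈ 0.00892.
Coefficient of coincidence = 0.00892/0.01829 ≈ 0.49; interference = 1 − 0.49 = 0.51.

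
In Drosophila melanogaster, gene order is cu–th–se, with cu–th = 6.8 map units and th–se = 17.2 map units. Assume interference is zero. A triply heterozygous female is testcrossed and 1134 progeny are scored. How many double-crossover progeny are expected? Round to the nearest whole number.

13

Map distances give recombination frequencies of 0.068 and 0.172 for the two intervals.
With no interference, expected double-crossover frequency = 0.068 × 0.172 = 0.01170.
Expected number = 0.01170 × 1134 = 13.26 ≈ 13.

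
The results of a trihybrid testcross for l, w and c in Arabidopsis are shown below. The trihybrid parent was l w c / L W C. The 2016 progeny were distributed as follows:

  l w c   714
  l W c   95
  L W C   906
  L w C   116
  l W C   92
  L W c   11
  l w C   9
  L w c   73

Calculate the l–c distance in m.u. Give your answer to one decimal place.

9.2 m.u.

The two rarest classes, l w C and L W c, are the double crossovers. Comparing them with the parentals, only the c allele has switched, so c is the middle locus and the order is w – c – l.
Crossovers in the c–l interval produce the single-crossover classes L w c and l W C (73 + 92 = 165) plus the double crossovers (20).
RF(c–l) = (165 + 20) / 2016 = 185/2016 = 0.0918 → 9.2 m.u.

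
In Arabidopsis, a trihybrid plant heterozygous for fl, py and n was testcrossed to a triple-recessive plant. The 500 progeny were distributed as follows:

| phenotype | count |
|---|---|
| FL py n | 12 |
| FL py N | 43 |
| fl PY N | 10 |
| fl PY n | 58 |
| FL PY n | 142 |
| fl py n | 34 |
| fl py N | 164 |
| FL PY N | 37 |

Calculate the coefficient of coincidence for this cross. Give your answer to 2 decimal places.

The two most frequent reciprocal classes, FL PY n and fl py N, are the parental types, so the F1 was FL PY n / fl py N.
The two rarest classes, FL py n and fl PY N, are the double crossovers. Comparing them with the parentals, only the py allele has switched, so py is the middle locus and the order is n – py – fl.
n–py: (71 + 22)/500 = 0.1860; py–fl: (101 + 22)/500 = 0.2460.
Expected DCO frequency = 0.1860 × 0.2460 ≈ 0.04576; observed = 22/500 ≈ 0.04400.
Coefficient of coincidence = 0.04400/0.04576 ≈ 0.96.

0.96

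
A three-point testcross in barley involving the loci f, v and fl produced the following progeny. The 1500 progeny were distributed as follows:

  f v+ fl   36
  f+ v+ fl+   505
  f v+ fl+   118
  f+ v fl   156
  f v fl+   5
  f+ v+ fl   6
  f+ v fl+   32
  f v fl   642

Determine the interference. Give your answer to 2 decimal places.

The two most frequent reciprocal classes, f v fl and f+ v+ fl+, are the parental types, so the F1 was f v fl / f+ v+ fl+.
The two rarest classes, f v fl+ and f+ v+ fl, are the double crossovers. Comparing them with the parentals, only the fl allele has switched, so fl is the middle locus and the order is f – fl – v.
f–fl: (274 + 11)/1500 = 0.1900; fl–v: (68 + 11)/1500 = 0.0527.
Expected DCO frequency = 0.1900 × 0.0527 ≈ 0.01001; observed = 11/1500 ≈ 0.00733.
Coefficient of coincidence = 0.00733/0.01001 ≈ 0.73; interference = 1 − 0.73 = 0.27.

0.27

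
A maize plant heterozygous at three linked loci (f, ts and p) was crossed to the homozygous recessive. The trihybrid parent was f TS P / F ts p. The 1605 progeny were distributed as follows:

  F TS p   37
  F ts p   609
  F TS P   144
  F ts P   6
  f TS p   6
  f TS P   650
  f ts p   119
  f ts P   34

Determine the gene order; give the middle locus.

p

The two rarest classes, f TS p and F ts P, are the double crossovers. Comparing them with the parentals, only the p allele has switched, so p is the middle locus and the order is f – p – ts.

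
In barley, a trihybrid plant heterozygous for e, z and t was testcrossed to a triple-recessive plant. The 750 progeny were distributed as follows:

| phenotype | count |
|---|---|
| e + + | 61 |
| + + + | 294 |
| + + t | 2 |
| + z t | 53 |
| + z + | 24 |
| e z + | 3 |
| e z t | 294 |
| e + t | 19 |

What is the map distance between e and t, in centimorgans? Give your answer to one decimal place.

15.9 centimorgans

The two most frequent reciprocal classes, e z t and + + +, are the parental types, so the F1 was e z t / + + +.
The two rarest classes, e z + and + + t, are the double crossovers. Comparing them with the parentals, only the t allele has switched, so t is the middle locus and the order is z – t – e.
Crossovers in the t–e interval produce the single-crossover classes + z t and e + + (53 + 61 = 114) plus the double crossovers (5).
RF(t–e) = (114 + 5) / 750 = 119/750 = 0.1587 → 15.9 centimorgans.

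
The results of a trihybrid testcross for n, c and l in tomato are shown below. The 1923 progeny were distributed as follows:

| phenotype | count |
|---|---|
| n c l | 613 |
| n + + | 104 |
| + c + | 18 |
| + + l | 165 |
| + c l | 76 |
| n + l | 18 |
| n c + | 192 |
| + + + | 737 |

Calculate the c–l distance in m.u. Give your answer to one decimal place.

20.4 m.u.

The two most frequent reciprocal classes, n c l and + + +, are the parental types, so the F1 was n c l / + + +.
The two rarest classes, n + l and + c +, are the double crossovers. Comparing them with the parentals, only the c allele has switched, so c is the middle locus and the order is n – c – l.
Crossovers in the c–l interval produce the single-crossover classes n c + and + + l (192 + 165 = 357) plus the double crossovers (36).
RF(c–l) = (357 + 36) / 1923 = 393/1923 = 0.2044 → 20.4 m.u.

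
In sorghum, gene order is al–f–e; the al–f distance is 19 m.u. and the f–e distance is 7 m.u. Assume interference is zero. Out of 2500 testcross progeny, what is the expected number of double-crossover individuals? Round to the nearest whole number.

Map distances give recombination frequencies of 0.190 and 0.070 for the two intervals.
With no interference, expected double-crossover frequency = 0.190 × 0.070 = 0.01330.
Expected number = 0.01330 × 2500 = 33.25 ≈ 33.

33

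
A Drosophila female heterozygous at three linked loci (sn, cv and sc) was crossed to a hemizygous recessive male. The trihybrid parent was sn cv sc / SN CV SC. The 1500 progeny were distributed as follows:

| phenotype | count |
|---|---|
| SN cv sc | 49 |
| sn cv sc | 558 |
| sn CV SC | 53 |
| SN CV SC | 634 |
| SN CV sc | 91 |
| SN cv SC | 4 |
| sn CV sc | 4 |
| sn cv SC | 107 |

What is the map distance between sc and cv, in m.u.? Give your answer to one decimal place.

13.7 m.u.

The two rarest classes, sn CV sc and SN cv SC, are the double crossovers. Comparing them with the parentals, only the cv allele has switched, so cv is the middle locus and the order is sn – cv – sc.
Crossovers in the cv–sc interval produce the single-crossover classes sn cv SC and SN CV sc (107 + 91 = 198) plus the double crossovers (8).
RF(cv–sc) = (198 + 8) / 1500 = 206/1500 = 0.1373 → 13.7 m.u.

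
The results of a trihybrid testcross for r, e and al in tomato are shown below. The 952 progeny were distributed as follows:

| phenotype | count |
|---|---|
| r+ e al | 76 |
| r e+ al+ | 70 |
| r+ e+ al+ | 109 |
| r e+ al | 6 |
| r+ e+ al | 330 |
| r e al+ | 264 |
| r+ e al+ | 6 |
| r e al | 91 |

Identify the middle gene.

r

The two most frequent reciprocal classes, r+ e+ al and r e al+, are the parental types, so the F1 was r+ e+ al / r e al+.
The two rarest classes, r e+ al and r+ e al+, are the double crossovers. Comparing them with the parentals, only the r allele has switched, so r is the middle locus and the order is e – r – al.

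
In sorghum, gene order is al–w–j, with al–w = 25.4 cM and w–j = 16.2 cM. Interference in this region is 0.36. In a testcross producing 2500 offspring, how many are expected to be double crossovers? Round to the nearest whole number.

Map distances give recombination frequencies of 0.254 and 0.162 for the two intervals.
With interference 0.36 (so coincidence = 0.64), expected double-crossover frequency = 0.254 × 0.162 × 0.64 = 0.02633.
Expected number = 0.02633 × 2500 = 65.84 ≈ 66.

66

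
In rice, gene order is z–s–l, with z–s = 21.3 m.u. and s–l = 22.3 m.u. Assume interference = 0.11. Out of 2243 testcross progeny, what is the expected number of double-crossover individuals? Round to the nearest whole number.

95

Map distances give recombination frequencies of 0.213 and 0.223 for the two intervals.
With interference 0.11 (so coincidence = 0.89), expected double-crossover frequency = 0.213 × 0.223 × 0.89 = 0.04227.
Expected number = 0.04227 × 2243 = 94.82 ≈ 95.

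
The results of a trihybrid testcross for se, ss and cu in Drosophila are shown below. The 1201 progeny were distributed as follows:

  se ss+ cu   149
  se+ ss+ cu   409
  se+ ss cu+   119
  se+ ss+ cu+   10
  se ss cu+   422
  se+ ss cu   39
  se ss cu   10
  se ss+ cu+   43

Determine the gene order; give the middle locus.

cu

The two most frequent reciprocal classes, se+ ss+ cu and se ss cu+, are the parental types, so the F1 was se+ ss+ cu / se ss cu+.
The two rarest classes, se+ ss+ cu+ and se ss cu, are the double crossovers. Comparing them with the parentals, only the cu allele has switched, so cu is the middle locus and the order is se – cu – ss.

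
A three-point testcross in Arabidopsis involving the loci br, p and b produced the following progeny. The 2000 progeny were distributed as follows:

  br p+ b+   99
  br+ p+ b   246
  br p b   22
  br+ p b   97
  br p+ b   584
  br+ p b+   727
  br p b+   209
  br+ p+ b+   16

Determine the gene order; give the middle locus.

The two most frequent reciprocal classes, br p+ b and br+ p b+, are the parental types, so the F1 was br p+ b / br+ p b+.
The two rarest classes, br p b and br+ p+ b+, are the double crossovers. Comparing them with the parentals, only the p allele has switched, so p is the middle locus and the order is br – p – b.

p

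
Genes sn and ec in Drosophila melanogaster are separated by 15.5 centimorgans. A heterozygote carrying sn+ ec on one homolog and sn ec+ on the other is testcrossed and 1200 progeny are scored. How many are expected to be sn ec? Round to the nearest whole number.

A map distance of 15.5 centimorgans corresponds to a recombination frequency of 0.155.
The F1 is sn+ ec / sn ec+, so sn ec is a recombinant gamete class with expected frequency r/2 = 0.155/2 = 0.0775.
Expected number = 0.0775 × 1200 = 93.00 ≈ 93.

93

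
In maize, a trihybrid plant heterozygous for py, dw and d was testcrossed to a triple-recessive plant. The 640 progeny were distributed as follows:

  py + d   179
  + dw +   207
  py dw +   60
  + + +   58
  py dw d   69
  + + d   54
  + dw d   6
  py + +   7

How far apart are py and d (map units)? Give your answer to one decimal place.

19.8 map units

The two most frequent reciprocal classes, py + d and + dw +, are the parental types, so the F1 was py + d / + dw +.
The two rarest classes, py + + and + dw d, are the double crossovers. Comparing them with the parentals, only the d allele has switched, so d is the middle locus and the order is py – d – dw.
Crossovers in the py–d interval produce the single-crossover classes + + d and py dw + (54 + 60 = 114) plus the double crossovers (13).
RF(py–d) = (114 + 13) / 640 = 127/640 = 0.1984 → 19.8 map units.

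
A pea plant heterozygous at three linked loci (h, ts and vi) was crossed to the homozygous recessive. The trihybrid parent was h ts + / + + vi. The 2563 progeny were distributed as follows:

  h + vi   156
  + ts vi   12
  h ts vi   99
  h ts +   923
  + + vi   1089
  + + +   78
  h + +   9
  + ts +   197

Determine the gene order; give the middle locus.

ts

The two rarest classes, h + + and + ts vi, are the double crossovers. Comparing them with the parentals, only the ts allele has switched, so ts is the middle locus and the order is h – ts – vi.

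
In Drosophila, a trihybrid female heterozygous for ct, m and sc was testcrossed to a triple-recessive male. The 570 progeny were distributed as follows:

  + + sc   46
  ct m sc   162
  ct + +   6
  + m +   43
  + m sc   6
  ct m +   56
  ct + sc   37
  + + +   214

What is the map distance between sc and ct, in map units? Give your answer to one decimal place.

The two most frequent reciprocal classes, ct m sc and + + +, are the parental types, so the F1 was ct m sc / + + +.
The two rarest classes, + m sc and ct + +, are the double crossovers. Comparing them with the parentals, only the ct allele has switched, so ct is the middle locus and the order is m – ct – sc.
Crossovers in the ct–sc interval produce the single-crossover classes ct m + and + + sc (56 + 46 = 102) plus the double crossovers (12).
RF(ct–sc) = (102 + 12) / 570 = 114/570 = 0.2000 → 20.0 map units.

20.0 map units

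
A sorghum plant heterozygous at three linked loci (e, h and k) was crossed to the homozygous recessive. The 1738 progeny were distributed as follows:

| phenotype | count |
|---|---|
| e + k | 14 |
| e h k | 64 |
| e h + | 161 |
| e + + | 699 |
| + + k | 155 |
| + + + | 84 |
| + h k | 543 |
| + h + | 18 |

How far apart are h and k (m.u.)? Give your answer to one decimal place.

20.0 m.u.

The two most frequent reciprocal classes, + h k and e + +, are the parental types, so the F1 was + h k / e + +.
The two rarest classes, + h + and e + k, are the double crossovers. Comparing them with the parentals, only the k allele has switched, so k is the middle locus and the order is e – k – h.
Crossovers in the k–h interval produce the single-crossover classes + + k and e h + (155 + 161 = 316) plus the double crossovers (32).
RF(k–h) = (316 + 32) / 1738 = 348/1738 = 0.2002 → 20.0 m.u.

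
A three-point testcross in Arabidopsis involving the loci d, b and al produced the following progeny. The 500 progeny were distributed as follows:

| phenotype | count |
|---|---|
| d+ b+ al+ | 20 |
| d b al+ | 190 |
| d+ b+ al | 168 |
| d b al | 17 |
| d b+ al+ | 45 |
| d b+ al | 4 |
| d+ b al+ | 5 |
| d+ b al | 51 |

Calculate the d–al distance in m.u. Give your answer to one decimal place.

9.2 m.u.

The two most frequent reciprocal classes, d b al+ and d+ b+ al, are the parental types, so the F1 was d b al+ / d+ b+ al.
The two rarest classes, d+ b al+ and d b+ al, are the double crossovers. Comparing them with the parentals, only the d allele has switched, so d is the middle locus and the order is al – d – b.
Crossovers in the al–d interval produce the single-crossover classes d b al and d+ b+ al+ (17 + 20 = 37) plus the double crossovers (9).
RF(al–d) = (37 + 9) / 500 = 46/500 = 0.0920 → 9.2 m.u.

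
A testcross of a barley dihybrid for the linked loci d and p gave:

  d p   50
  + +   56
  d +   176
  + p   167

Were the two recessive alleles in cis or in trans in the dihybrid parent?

trans

The two most frequent classes are + p (167) and d + (176); these are the parental (non-recombinant) types.
So the F1 carried + p on one chromosome and d + on the other — the recessive alleles are on opposite chromosomes (trans / repulsion).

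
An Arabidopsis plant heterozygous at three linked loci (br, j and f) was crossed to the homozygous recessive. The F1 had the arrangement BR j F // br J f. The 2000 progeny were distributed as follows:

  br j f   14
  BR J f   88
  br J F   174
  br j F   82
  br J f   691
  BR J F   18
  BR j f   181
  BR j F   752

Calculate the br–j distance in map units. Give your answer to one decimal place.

The two rarest classes, BR J F and br j f, are the double crossovers. Comparing them with the parentals, only the j allele has switched, so j is the middle locus and the order is br – j – f.
Crossovers in the br–j interval produce the single-crossover classes br j F and BR J f (82 + 88 = 170) plus the double crossovers (32).
RF(br–j) = (170 + 32) / 2000 = 202/2000 = 0.1010 → 10.1 map units.

10.1 map units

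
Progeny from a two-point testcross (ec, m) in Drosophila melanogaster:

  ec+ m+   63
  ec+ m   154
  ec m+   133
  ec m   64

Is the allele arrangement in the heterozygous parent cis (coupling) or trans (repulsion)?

trans

The two most frequent classes are ec+ m (154) and ec m+ (133); these are the parental (non-recombinant) types.
So the F1 carried ec+ m on one chromosome and ec m+ on the other — the recessive alleles are on opposite chromosomes (trans / repulsion).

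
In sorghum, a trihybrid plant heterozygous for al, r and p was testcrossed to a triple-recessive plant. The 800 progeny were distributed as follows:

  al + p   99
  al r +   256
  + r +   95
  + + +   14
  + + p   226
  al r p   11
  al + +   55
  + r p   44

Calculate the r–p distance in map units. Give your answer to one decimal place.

The two most frequent reciprocal classes, al r + and + + p, are the parental types, so the F1 was al r + / + + p.
The two rarest classes, al r p and + + +, are the double crossovers. Comparing them with the parentals, only the p allele has switched, so p is the middle locus and the order is r – p – al.
Crossovers in the r–p interval produce the single-crossover classes al + + and + r p (55 + 44 = 99) plus the double crossovers (25).
RF(r–p) = (99 + 25) / 800 = 124/800 = 0.1550 → 15.5 map units.

15.5 map units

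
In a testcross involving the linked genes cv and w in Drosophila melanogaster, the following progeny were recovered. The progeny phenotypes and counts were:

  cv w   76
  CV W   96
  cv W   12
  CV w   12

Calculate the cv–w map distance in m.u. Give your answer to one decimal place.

12.2 m.u.

The two most frequent classes, CV W (96) and cv w (76), are the parental types, so the F1 was CV W / cv w.
The recombinant classes are CV w and cv W: 12 + 12 = 24.
Recombination frequency = 24/196 = 0.1224 ≈ 12.2%, i.e. 12.2 m.u.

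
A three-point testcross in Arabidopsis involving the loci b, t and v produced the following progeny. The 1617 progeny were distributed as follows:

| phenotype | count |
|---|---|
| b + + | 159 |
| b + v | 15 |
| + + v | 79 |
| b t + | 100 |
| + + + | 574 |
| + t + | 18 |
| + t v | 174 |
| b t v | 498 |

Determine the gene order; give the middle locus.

The two most frequent reciprocal classes, + + + and b t v, are the parental types, so the F1 was + + + / b t v.
The two rarest classes, + t + and b + v, are the double crossovers. Comparing them with the parentals, only the t allele has switched, so t is the middle locus and the order is b – t – v.

t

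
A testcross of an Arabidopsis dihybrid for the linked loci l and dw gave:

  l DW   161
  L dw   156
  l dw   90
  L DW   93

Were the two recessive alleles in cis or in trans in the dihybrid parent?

trans

The two most frequent classes are L dw (156) and l DW (161); these are the parental (non-recombinant) types.
So the F1 carried L dw on one chromosome and l DW on the other — the recessive alleles are on opposite chromosomes (trans / repulsion).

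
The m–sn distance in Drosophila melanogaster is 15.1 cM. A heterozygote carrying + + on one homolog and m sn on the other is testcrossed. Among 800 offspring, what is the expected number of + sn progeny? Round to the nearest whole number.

60

A map distance of 15.1 cM corresponds to a recombination frequency of 0.151.
The F1 is + + / m sn, so + sn is a recombinant gamete class with expected frequency r/2 = 0.151/2 = 0.0755.
Expected number = 0.0755 × 800 = 60.40 ≈ 60.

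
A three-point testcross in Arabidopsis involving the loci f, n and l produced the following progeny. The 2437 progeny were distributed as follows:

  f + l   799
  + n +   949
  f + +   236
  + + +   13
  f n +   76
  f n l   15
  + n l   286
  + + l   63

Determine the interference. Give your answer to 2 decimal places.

The two most frequent reciprocal classes, + n + and f + l, are the parental types, so the F1 was + n + / f + l.
The two rarest classes, + + + and f n l, are the double crossovers. Comparing them with the parentals, only the n allele has switched, so n is the middle locus and the order is l – n – f.
l–n: (522 + 28)/2437 = 0.2257; n–f: (139 + 28)/2437 = 0.0685.
Expected DCO frequency = 0.2257 × 0.0685 ≈ 0.01546; observed = 28/2437 ≈ 0.01149.
Coefficient of coincidence = 0.01149/0.01546 ≈ 0.74; interference = 1 − 0.74 = 0.26.

0.26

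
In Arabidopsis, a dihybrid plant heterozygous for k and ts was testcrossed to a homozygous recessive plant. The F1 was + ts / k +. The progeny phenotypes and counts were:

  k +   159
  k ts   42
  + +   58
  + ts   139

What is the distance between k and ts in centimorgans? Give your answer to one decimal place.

The recombinant classes are + + and k ts: 58 + 42 = 100.
Recombination frequency = 100/398 = 0.2513 ≈ 25.1%, i.e. 25.1 centimorgans.

25.1 centimorgans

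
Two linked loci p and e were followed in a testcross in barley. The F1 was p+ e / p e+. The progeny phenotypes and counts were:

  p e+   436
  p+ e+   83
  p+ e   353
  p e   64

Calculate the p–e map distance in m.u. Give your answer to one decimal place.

The recombinant classes are p+ e+ and p e: 83 + 64 = 147.
Recombination frequency = 147/936 = 0.1571 ≈ 15.7%, i.e. 15.7 m.u.

15.7 m.u.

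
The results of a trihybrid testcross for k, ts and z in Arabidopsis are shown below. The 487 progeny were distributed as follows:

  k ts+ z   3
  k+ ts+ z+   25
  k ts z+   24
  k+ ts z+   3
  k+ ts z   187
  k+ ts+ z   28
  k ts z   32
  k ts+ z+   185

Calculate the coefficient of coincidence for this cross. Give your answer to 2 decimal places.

The two most frequent reciprocal classes, k+ ts z and k ts+ z+, are the parental types, so the F1 was k+ ts z / k ts+ z+.
The two rarest classes, k+ ts z+ and k ts+ z, are the double crossovers. Comparing them with the parentals, only the z allele has switched, so z is the middle locus and the order is k – z – ts.
k–z: (57 + 6)/487 = 0.1294; z–ts: (52 + 6)/487 = 0.1191.
Expected DCO frequency = 0.1294 × 0.1191 ≈ 0.01541; observed = 6/487 ≈ 0.01232.
Coefficient of coincidence = 0.01232/0.01541 ≈ 0.80.

0.80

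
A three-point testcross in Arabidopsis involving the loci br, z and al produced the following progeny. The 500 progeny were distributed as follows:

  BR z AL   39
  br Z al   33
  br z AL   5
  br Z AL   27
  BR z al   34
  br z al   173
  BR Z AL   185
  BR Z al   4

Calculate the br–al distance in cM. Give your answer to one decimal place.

14.0 cM

The two most frequent reciprocal classes, br z al and BR Z AL, are the parental types, so the F1 was br z al / BR Z AL.
The two rarest classes, br z AL and BR Z al, are the double crossovers. Comparing them with the parentals, only the al allele has switched, so al is the middle locus and the order is br – al – z.
Crossovers in the br–al interval produce the single-crossover classes BR z al and br Z AL (34 + 27 = 61) plus the double crossovers (9).
RF(br–al) = (61 + 9) / 500 = 70/500 = 0.1400 → 14.0 cM.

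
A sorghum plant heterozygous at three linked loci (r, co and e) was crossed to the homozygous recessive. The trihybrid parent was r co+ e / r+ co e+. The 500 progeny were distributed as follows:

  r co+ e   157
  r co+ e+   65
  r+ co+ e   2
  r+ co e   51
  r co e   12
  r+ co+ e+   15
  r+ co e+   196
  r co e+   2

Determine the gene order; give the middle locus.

The two rarest classes, r+ co+ e and r co e+, are the double crossovers. Comparing them with the parentals, only the r allele has switched, so r is the middle locus and the order is e – r – co.

r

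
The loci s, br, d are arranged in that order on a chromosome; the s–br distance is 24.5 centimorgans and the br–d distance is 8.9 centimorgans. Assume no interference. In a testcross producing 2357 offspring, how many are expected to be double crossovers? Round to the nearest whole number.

51

Map distances give recombination frequencies of 0.245 and 0.089 for the two intervals.
With no interference, expected double-crossover frequency = 0.245 × 0.089 = 0.02181.
Expected number = 0.02181 × 2357 = 51.39 ≈ 51.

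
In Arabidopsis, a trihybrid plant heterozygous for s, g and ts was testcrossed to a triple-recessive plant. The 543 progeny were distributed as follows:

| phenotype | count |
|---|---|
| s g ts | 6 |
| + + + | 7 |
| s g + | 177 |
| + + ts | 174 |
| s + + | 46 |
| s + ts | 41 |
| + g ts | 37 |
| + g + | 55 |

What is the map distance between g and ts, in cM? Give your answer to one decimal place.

17.7 cM

The two most frequent reciprocal classes, + + ts and s g +, are the parental types, so the F1 was + + ts / s g +.
The two rarest classes, + + + and s g ts, are the double crossovers. Comparing them with the parentals, only the ts allele has switched, so ts is the middle locus and the order is g – ts – s.
Crossovers in the g–ts interval produce the single-crossover classes + g ts and s + + (37 + 46 = 83) plus the double crossovers (13).
RF(g–ts) = (83 + 13) / 543 = 96/543 = 0.1768 → 17.7 cM.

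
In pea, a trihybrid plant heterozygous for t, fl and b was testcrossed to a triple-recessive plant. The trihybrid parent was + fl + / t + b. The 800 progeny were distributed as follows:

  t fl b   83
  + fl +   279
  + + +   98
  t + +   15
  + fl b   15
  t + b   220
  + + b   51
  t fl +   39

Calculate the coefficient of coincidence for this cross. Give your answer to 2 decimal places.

0.95

The two rarest classes, + fl b and t + +, are the double crossovers. Comparing them with the parentals, only the b allele has switched, so b is the middle locus and the order is fl – b – t.
fl–b: (181 + 30)/800 = 0.2637; b–t: (90 + 30)/800 = 0.1500.
Expected DCO frequency = 0.2637 × 0.1500 ≈ 0.03955; observed = 30/800 ≈ 0.03750.
Coefficient of coincidence = 0.03750/0.03955 ≈ 0.95.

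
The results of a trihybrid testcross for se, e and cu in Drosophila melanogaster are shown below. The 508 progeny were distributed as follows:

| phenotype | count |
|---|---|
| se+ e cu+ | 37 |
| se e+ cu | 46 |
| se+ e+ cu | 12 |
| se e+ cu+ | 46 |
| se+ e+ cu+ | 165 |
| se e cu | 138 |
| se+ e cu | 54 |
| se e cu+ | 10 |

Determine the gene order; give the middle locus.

The two most frequent reciprocal classes, se+ e+ cu+ and se e cu, are the parental types, so the F1 was se+ e+ cu+ / se e cu.
The two rarest classes, se+ e+ cu and se e cu+, are the double crossovers. Comparing them with the parentals, only the cu allele has switched, so cu is the middle locus and the order is e – cu – se.

cu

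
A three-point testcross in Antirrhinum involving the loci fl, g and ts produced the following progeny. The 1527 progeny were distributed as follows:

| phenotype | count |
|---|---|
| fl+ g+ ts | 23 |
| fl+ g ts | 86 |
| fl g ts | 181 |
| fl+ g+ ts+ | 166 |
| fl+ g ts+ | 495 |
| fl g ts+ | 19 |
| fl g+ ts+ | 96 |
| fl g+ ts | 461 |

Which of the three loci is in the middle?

fl

The two most frequent reciprocal classes, fl g+ ts and fl+ g ts+, are the parental types, so the F1 was fl g+ ts / fl+ g ts+.
The two rarest classes, fl+ g+ ts and fl g ts+, are the double crossovers. Comparing them with the parentals, only the fl allele has switched, so fl is the middle locus and the order is ts – fl – g.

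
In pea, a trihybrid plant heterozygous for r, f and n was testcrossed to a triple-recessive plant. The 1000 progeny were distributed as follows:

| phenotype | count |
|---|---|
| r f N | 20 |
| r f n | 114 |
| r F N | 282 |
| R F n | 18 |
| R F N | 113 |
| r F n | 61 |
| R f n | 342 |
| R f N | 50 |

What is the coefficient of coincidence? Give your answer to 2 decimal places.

The two most frequent reciprocal classes, r F N and R f n, are the parental types, so the F1 was r F N / R f n.
The two rarest classes, r f N and R F n, are the double crossovers. Comparing them with the parentals, only the f allele has switched, so f is the middle locus and the order is r – f – n.
r–f: (227 + 38)/1000 = 0.2650; f–n: (111 + 38)/1000 = 0.1490.
Expected DCO frequency = 0.2650 × 0.1490 ≈ 0.03948; observed = 38/1000 ≈ 0.03800.
Coefficient of coincidence = 0.03800/0.03948 ≈ 0.96.

0.96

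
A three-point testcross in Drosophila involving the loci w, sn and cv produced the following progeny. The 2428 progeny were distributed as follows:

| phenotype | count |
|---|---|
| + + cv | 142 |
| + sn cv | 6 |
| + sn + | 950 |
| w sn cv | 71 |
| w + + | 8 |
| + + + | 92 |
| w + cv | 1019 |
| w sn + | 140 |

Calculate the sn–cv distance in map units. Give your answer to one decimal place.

7.3 map units

The two most frequent reciprocal classes, + sn + and w + cv, are the parental types, so the F1 was + sn + / w + cv.
The two rarest classes, + sn cv and w + +, are the double crossovers. Comparing them with the parentals, only the cv allele has switched, so cv is the middle locus and the order is w – cv – sn.
Crossovers in the cv–sn interval produce the single-crossover classes + + + and w sn cv (92 + 71 = 163) plus the double crossovers (14).
RF(cv–sn) = (163 + 14) / 2428 = 177/2428 = 0.0729 → 7.3 map units.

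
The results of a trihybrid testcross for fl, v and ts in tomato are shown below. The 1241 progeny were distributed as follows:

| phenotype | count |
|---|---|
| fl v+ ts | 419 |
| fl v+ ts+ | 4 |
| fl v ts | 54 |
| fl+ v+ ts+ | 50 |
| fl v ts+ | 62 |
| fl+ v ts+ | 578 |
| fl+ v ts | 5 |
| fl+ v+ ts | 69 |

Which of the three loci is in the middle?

The two most frequent reciprocal classes, fl v+ ts and fl+ v ts+, are the parental types, so the F1 was fl v+ ts / fl+ v ts+.
The two rarest classes, fl v+ ts+ and fl+ v ts, are the double crossovers. Comparing them with the parentals, only the ts allele has switched, so ts is the middle locus and the order is fl – ts – v.

ts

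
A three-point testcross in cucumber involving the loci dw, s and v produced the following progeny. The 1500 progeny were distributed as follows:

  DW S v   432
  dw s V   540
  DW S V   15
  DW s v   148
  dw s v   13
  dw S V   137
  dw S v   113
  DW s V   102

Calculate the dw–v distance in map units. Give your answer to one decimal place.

16.2 map units

The two most frequent reciprocal classes, dw s V and DW S v, are the parental types, so the F1 was dw s V / DW S v.
The two rarest classes, dw s v and DW S V, are the double crossovers. Comparing them with the parentals, only the v allele has switched, so v is the middle locus and the order is s – v – dw.
Crossovers in the v–dw interval produce the single-crossover classes DW s V and dw S v (102 + 113 = 215) plus the double crossovers (28).
RF(v–dw) = (215 + 28) / 1500 = 243/1500 = 0.1620 → 16.2 map units.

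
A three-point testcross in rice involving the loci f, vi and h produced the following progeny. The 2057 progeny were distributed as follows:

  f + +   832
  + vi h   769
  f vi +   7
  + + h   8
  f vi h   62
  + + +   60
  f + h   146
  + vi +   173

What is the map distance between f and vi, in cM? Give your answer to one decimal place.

6.7 cM

The two most frequent reciprocal classes, + vi h and f + +, are the parental types, so the F1 was + vi h / f + +.
The two rarest classes, + + h and f vi +, are the double crossovers. Comparing them with the parentals, only the vi allele has switched, so vi is the middle locus and the order is f – vi – h.
Crossovers in the f–vi interval produce the single-crossover classes f vi h and + + + (62 + 60 = 122) plus the double crossovers (15).
RF(f–vi) = (122 + 15) / 2057 = 137/2057 = 0.0666 → 6.7 cM.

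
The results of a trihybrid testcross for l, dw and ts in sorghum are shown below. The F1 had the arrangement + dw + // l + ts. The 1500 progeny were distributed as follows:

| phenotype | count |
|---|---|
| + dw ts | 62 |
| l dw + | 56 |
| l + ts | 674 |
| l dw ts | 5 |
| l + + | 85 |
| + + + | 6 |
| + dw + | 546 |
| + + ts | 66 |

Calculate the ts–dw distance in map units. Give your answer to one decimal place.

The two rarest classes, + + + and l dw ts, are the double crossovers. Comparing them with the parentals, only the dw allele has switched, so dw is the middle locus and the order is ts – dw – l.
Crossovers in the ts–dw interval produce the single-crossover classes + dw ts and l + + (62 + 85 = 147) plus the double crossovers (11).
RF(ts–dw) = (147 + 11) / 1500 = 158/1500 = 0.1053 → 10.5 map units.

10.5 map units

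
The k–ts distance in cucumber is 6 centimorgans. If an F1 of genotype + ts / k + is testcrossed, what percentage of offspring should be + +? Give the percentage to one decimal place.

A map distance of 6 centimorgans corresponds to a recombination frequency of 0.060.
The F1 is + ts / k +, so + + is a recombinant gamete class with expected frequency r/2 = 0.060/2 = 0.0300.
That is 0.0300 = 3.0% of the progeny.

3.0%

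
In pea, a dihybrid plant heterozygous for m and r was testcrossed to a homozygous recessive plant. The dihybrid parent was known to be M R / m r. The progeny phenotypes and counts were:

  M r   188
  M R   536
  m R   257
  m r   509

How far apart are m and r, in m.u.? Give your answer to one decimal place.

The recombinant classes are M r and m R: 188 + 257 = 445.
Recombination frequency = 445/1490 = 0.2987 ≈ 29.9%, i.e. 29.9 m.u.

29.9 m.u.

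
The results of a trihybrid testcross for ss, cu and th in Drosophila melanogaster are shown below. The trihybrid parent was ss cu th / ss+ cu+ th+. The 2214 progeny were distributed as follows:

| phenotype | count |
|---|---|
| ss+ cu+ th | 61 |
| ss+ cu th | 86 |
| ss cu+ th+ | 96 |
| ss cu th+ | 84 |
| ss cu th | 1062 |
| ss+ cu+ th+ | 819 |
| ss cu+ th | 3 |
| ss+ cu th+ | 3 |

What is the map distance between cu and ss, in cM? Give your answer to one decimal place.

8.5 cM

The two rarest classes, ss cu+ th and ss+ cu th+, are the double crossovers. Comparing them with the parentals, only the cu allele has switched, so cu is the middle locus and the order is ss – cu – th.
Crossovers in the ss–cu interval produce the single-crossover classes ss+ cu th and ss cu+ th+ (86 + 96 = 182) plus the double crossovers (6).
RF(ss–cu) = (182 + 6) / 2214 = 188/2214 = 0.0849 → 8.5 cM.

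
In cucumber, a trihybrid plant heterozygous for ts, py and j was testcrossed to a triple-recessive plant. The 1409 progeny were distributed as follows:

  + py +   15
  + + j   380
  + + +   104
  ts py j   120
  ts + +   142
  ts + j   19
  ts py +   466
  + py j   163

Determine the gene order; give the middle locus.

The two most frequent reciprocal classes, + + j and ts py +, are the parental types, so the F1 was + + j / ts py +.
The two rarest classes, ts + j and + py +, are the double crossovers. Comparing them with the parentals, only the ts allele has switched, so ts is the middle locus and the order is py – ts – j.

ts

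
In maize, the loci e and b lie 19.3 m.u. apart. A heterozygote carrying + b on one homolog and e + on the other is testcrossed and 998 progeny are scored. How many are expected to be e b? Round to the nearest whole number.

A map distance of 19.3 m.u. corresponds to a recombination frequency of 0.193.
The F1 is + b / e +, so e b is a recombinant gamete class with expected frequency r/2 = 0.193/2 = 0.0965.
Expected number = 0.0965 × 998 = 96.31 ≈ 96.

96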